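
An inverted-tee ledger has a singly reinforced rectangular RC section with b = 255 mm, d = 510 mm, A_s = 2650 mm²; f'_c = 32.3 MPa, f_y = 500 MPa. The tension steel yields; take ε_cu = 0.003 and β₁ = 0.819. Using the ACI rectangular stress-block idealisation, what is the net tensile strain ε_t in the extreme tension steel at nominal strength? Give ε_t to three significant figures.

a = A_s f_y/(0.85 f'_c b) = 189.26 mm.
β₁ = 0.819, so c = a/β₁ = 189.26/0.819 = 231.09 mm.
From the linear strain diagram with ε_cu = 0.003: ε_t = 0.003 (d − c)/c = 0.003 × (510 − 231.09)/231.09 = 0.00362.
ε_t < 0.004 — the section is over-reinforced for flexure under ACI limits.

ε_t ≈ 0.00362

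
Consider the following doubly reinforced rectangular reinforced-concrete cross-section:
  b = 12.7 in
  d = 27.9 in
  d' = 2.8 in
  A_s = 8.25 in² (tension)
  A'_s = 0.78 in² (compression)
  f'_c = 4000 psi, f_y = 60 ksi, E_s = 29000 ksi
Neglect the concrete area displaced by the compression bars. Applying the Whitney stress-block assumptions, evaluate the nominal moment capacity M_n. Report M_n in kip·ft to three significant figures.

M_n ≈ 946 kip·ft

Assume both steels yield.
a = (A_s − A'_s) f_y/(0.85 f'_c b) = (8.25 − 0.78) × 60/(0.85 × 4 × 12.7) = 10.380 in.
c = a/β₁ = 10.380/0.85 = 12.212 in; ε'_s = 0.003(c − d')/c = 0.0023 ≥ ε_y = 0.0021, so the compression steel yields.
M_n = (A_s − A'_s) f_y (d − a/2) + A'_s f_y (d − d') = 448.2 × (27.9 − 5.19) + 46.8 × (27.9 − 2.8) = 10178.6 + 1174.7 = 11353.3 kip·in = 11353.3/12 = 946.11 kip·ft.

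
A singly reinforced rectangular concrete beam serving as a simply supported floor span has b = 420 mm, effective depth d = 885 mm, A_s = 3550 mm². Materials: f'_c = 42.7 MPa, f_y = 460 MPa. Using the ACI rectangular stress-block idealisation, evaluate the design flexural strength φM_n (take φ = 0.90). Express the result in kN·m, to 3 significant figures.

T = A_s f_y = 3550 × 460 = 1633000 N = 1633 kN.
From C = T: a = T/(0.85 f'_c b) = 1633000/(0.85 × 42.7 × 420) = 107.12 mm.
M_n = T(d − a/2) = 1633 kN × (885 − 53.56) mm = 1357.74 kN·m.
φM_n = 0.90 × 1357.74 = 1221.97 kN·m.

φM_n ≈ 1220 kN·m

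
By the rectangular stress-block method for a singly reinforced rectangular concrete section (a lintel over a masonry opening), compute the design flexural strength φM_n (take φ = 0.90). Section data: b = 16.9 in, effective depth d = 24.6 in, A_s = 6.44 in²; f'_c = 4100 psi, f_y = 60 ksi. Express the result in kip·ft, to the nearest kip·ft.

T = A_s f_y = 6.44 × 60 = 386.4 kips.
a = T/(0.85 f'_c b) = 386.4/(0.85 × 4.1 × 16.9) = 6.561 in.
M_n = T(d − a/2) = 386.4 × (24.6 − 3.2805) = 8237.9 kip·in = 8237.9/12 = 686.49 kip·ft.
φM_n = 0.90 × 686.49 = 617.84 kip·ft.

φM_n ≈ 618 kip·ft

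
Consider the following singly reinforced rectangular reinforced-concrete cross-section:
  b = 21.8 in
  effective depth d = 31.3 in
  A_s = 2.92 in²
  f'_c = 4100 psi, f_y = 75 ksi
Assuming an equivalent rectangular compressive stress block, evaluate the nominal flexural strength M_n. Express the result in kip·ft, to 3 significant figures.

T = A_s f_y = 2.92 × 75 = 219 kips.
a = T/(0.85 f'_c b) = 219/(0.85 × 4.1 × 21.8) = 2.883 in.
M_n = T(d − a/2) = 219 × (31.3 − 1.4415) = 6539.0 kip·in = 6539.0/12 = 544.92 kip·ft.

M_n ≈ 545 kip·ft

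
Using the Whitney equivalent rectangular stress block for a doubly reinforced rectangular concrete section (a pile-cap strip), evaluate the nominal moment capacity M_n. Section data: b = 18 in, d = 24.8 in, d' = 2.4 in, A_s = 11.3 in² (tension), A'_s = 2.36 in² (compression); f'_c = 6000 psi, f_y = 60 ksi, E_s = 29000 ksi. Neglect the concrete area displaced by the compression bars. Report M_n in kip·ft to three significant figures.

M_n ≈ 1240 kip·ft

Assume both steels yield.
a = (A_s − A'_s) f_y/(0.85 f'_c b) = (11.3 − 2.36) × 60/(0.85 × 6 × 18) = 5.843 in.
c = a/β₁ = 5.843/0.75 = 7.791 in; ε'_s = 0.003(c − d')/c = 0.0021 ≥ ε_y = 0.0021, so the compression steel yields.
M_n = (A_s − A'_s) f_y (d − a/2) + A'_s f_y (d − d') = 536.4 × (24.8 − 2.9215) + 141.6 × (24.8 − 2.4) = 11735.6 + 3171.8 = 14907.4 kip·in = 14907.4/12 = 1242.28 kip·ft.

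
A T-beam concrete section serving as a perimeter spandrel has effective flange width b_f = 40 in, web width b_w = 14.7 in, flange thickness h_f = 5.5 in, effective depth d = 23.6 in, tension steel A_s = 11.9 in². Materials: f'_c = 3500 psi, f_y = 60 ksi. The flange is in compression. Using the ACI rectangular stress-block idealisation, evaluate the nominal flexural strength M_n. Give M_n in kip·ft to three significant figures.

Tension: T = A_s f_y = 11.9 × 60 = 714 kips.
Try a within the flange: a = T/(0.85 f'_c b_f) = 714/(0.85 × 3.5 × 40) = 6.000 in.
a = 6.000 > h_f = 5.5 in: the block extends into the web. Split into flange-overhang and web parts.
C_f = 0.85 f'_c (b_f − b_w) h_f = 0.85 × 3.5 × (40 − 14.7) × 5.5 = 414.0 kips.
Remaining web compression depth: a_w = (T − C_f)/(0.85 f'_c b_w) = (714 − 414.0)/(0.85 × 3.5 × 14.7) = 6.860 in.
M_n = C_f(d − h_f/2) + (T − C_f)(d − a_w/2) = 414.0 × (23.6 − 2.75) + 300 × (23.6 − 3.43) = 8631.9 + 6051.0 = 14682.9 kip·in.
M_n = 14682.9/12 = 1223.58 kip·ft.

M_n ≈ 1220 kip·ft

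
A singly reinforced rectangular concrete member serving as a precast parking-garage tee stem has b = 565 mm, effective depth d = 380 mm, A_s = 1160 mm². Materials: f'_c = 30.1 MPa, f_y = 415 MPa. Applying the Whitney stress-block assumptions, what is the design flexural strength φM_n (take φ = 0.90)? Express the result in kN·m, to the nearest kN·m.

φM_n ≈ 157 kN·m

T = A_s f_y = 1160 × 415 = 481400 N = 481.4 kN.
From C = T: a = T/(0.85 f'_c b) = 481400/(0.85 × 30.1 × 565) = 33.30 mm.
M_n = T(d − a/2) = 481.4 kN × (380 − 16.65) mm = 174.92 kN·m.
φM_n = 0.90 × 174.92 = 157.43 kN·m.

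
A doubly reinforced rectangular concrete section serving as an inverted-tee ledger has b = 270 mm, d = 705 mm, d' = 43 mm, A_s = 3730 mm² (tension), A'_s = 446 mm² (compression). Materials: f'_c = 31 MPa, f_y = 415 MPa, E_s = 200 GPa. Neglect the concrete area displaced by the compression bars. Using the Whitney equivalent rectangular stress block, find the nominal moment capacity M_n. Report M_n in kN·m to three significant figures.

M_n ≈ 953 kN·m

Assume both tension and compression steel yield.
Net tension couple steel: A_s − A'_s = 3284 mm².
a = (A_s − A'_s) f_y / (0.85 f'_c b) = 1362860/(0.85 × 31 × 270) = 191.56 mm.
c = a/β₁ = 191.56/0.829 = 231.07 mm; ε'_s = 0.003(c − d')/c = 0.0024 ≥ f_y/E_s = 0.0021, so compression steel does yield.
M_n = (A_s − A'_s) f_y (d − a/2) + A'_s f_y (d − d') = [1362860 × (705 − 95.78) + 185090 × (705 − 43)] × 10⁻⁶ = 830.28 + 122.53 = 952.81 kN·m.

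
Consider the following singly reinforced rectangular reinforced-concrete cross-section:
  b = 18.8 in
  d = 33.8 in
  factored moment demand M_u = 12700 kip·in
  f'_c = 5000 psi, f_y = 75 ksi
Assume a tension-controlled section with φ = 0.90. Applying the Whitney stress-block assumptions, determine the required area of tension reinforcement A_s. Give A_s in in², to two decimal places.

M_n = M_u/φ = 12700/0.90 = 14111.1 kip·in.
From M_n = 0.85 f'_c a b (d − a/2):
a = d − √(d² − 2M_n/(0.85 f'_c b)) = 33.8 − √(33.8² − 2 × 14111.1/(0.85 × 5 × 18.8)) = 5.707 in.
A_s = 0.85 f'_c a b / f_y = 0.85 × 5 × 5.707 × 18.8 / 75 = 6.080 in².

A_s ≈ 6.08 in²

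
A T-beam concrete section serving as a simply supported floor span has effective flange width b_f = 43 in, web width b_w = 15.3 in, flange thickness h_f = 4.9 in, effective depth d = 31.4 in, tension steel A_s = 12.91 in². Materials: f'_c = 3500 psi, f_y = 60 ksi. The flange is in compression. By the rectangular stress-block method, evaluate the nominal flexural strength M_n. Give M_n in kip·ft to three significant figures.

M_n ≈ 1820 kip·ft

Tension: T = A_s f_y = 12.91 × 60 = 774.6 kips.
Try a within the flange: a = T/(0.85 f'_c b_f) = 774.6/(0.85 × 3.5 × 43) = 6.055 in.
a = 6.055 > h_f = 4.9 in: the block extends into the web. Split into flange-overhang and web parts.
C_f = 0.85 f'_c (b_f − b_w) h_f = 0.85 × 3.5 × (43 − 15.3) × 4.9 = 403.8 kips.
Remaining web compression depth: a_w = (T − C_f)/(0.85 f'_c b_w) = (774.6 − 403.8)/(0.85 × 3.5 × 15.3) = 8.146 in.
M_n = C_f(d − h_f/2) + (T − C_f)(d − a_w/2) = 403.8 × (31.4 − 2.45) + 370.8 × (31.4 − 4.073) = 11690.0 + 10132.9 = 21822.9 kip·in.
M_n = 21822.9/12 = 1818.58 kip·ft.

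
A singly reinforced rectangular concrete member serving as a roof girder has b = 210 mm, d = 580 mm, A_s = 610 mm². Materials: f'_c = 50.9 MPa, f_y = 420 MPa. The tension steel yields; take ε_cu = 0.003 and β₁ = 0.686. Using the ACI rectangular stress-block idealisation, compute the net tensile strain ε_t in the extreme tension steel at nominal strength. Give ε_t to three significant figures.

a = A_s f_y/(0.85 f'_c b) = 28.20 mm.
β₁ = 0.686, so c = a/β₁ = 28.20/0.686 = 41.11 mm.
From the linear strain diagram with ε_cu = 0.003: ε_t = 0.003 (d − c)/c = 0.003 × (580 − 41.11)/41.11 = 0.0393.
Since ε_t ≥ 0.005, the section is tension-controlled.

ε_t ≈ 0.0393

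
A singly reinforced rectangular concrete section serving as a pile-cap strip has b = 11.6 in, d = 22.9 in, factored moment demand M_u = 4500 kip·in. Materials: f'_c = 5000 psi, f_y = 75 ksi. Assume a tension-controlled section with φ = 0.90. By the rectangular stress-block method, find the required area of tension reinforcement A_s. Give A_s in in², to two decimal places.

M_n = M_u/φ = 4500/0.90 = 5000 kip·in.
From M_n = 0.85 f'_c a b (d − a/2):
a = d − √(d² − 2M_n/(0.85 f'_c b)) = 22.9 − √(22.9² − 2 × 5000/(0.85 × 5 × 11.6)) = 4.968 in.
A_s = 0.85 f'_c a b / f_y = 0.85 × 5 × 4.968 × 11.6 / 75 = 3.266 in².

A_s ≈ 3.27 in²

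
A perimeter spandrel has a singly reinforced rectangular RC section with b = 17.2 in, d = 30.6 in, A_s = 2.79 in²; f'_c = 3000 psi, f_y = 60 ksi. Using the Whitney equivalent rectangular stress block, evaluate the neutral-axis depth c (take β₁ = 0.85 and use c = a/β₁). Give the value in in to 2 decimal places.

T = A_s f_y = 2.79 × 60 = 167.4 kips.
a = T/(0.85 f'_c b) = 167.4/(0.85 × 3 × 17.2) = 3.8167 in.
With β₁ = 0.85, c = a/β₁ = 3.8167/0.85 = 4.49 in.

c ≈ 4.49 in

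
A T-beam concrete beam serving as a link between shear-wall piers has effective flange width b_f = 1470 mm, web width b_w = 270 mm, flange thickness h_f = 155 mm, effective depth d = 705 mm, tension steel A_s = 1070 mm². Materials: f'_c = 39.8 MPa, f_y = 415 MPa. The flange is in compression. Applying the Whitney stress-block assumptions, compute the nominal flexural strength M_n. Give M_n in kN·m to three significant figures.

M_n ≈ 311 kN·m

Tension: T = A_s f_y = 1070 × 415 = 444050 N.
Try a within the flange: a = T/(0.85 f'_c b_f) = 444050/(0.85 × 39.8 × 1470) = 8.93 mm.
Since a = 8.93 ≤ h_f = 155 mm, the stress block lies entirely in the flange; analyse as a rectangular beam of width b_f.
M_n = T(d − a/2) = 444050 × (705 − 4.465) = 311.07 × 10⁶ N·mm.
M_n = 311.07 kN·m.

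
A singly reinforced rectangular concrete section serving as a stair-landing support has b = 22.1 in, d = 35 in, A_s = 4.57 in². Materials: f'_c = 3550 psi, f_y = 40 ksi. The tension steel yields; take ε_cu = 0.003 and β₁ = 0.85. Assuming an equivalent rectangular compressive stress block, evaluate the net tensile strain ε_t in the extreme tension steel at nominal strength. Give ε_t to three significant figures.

ε_t ≈ 0.0296

a = A_s f_y/(0.85 f'_c b) = 2.741 in.
β₁ = 0.85, so c = a/β₁ = 2.741/0.85 = 3.225 in.
From the linear strain diagram with ε_cu = 0.003: ε_t = 0.003 (d − c)/c = 0.003 × (35 − 3.225)/3.225 = 0.0296.
Since ε_t ≥ 0.005, the section is tension-controlled.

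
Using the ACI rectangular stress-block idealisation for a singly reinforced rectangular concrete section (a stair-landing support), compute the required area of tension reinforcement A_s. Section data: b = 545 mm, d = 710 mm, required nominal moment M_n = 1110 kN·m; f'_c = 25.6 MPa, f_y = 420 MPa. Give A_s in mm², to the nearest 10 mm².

With M_n = 0.85 f'_c a b (d − a/2), solve the quadratic for a:
a = d − √(d² − 2M_n/(0.85 f'_c b)) = 710 − √(710² − 2 × 1110×10⁶/(0.85 × 25.6 × 545)) = 147.06 mm.
A_s = 0.85 f'_c a b / f_y = 0.85 × 25.6 × 147.06 × 545 / 420 = 4152.4 mm².

A_s ≈ 4150 mm²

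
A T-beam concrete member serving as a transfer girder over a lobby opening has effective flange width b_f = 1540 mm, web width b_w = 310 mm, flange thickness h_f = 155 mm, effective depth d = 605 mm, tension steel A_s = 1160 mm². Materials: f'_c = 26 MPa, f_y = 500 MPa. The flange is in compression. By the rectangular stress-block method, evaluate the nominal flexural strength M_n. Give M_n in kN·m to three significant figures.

Tension: T = A_s f_y = 1160 × 500 = 580000 N.
Try a within the flange: a = T/(0.85 f'_c b_f) = 580000/(0.85 × 26 × 1540) = 17.04 mm.
Since a = 17.04 ≤ h_f = 155 mm, the stress block lies entirely in the flange; analyse as a rectangular beam of width b_f.
M_n = T(d − a/2) = 580000 × (605 − 8.52) = 345.96 × 10⁶ N·mm.
M_n = 345.96 kN·m.

M_n ≈ 346 kN·m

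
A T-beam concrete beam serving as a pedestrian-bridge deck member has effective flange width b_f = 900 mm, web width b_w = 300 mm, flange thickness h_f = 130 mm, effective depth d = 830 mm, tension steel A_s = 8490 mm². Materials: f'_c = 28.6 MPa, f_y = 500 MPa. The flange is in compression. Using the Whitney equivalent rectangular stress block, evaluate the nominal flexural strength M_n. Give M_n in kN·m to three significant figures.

M_n ≈ 3020 kN·m

Tension: T = A_s f_y = 8490 × 500 = 4245000 N.
Try a within the flange: a = T/(0.85 f'_c b_f) = 4245000/(0.85 × 28.6 × 900) = 194.02 mm.
a = 194.02 > h_f = 130 mm: the block extends into the web. Split into flange-overhang and web parts.
C_f = 0.85 f'_c (b_f − b_w) h_f = 0.85 × 28.6 × (900 − 300) × 130 = 1896180 N.
Remaining web compression depth: a_w = (T − C_f)/(0.85 f'_c b_w) = (4245000 − 1896180)/(0.85 × 28.6 × 300) = 322.06 mm.
M_n = C_f(d − h_f/2) + (T − C_f)(d − a_w/2) = 1896180 × (830 − 65) + 2348820 × (830 − 161.03) = 1450.58 + 1571.29 = 3021.87 × 10⁶ N·mm.
M_n = 3021.87 kN·m.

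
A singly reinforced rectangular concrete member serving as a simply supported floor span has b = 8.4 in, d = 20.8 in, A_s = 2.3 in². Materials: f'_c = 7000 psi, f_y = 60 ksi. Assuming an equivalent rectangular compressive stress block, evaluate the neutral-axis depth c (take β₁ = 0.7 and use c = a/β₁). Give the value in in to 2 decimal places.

T = A_s f_y = 2.3 × 60 = 138 kips.
a = T/(0.85 f'_c b) = 138/(0.85 × 7 × 8.4) = 2.7611 in.
With β₁ = 0.7, c = a/β₁ = 2.7611/0.7 = 3.94 in.

c ≈ 3.94 in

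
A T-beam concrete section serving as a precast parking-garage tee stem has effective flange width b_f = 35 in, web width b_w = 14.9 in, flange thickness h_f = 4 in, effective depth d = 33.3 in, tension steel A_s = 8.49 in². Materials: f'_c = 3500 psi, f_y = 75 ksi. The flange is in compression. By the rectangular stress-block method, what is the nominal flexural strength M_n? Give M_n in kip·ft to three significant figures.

Tension: T = A_s f_y = 8.49 × 75 = 636.75 kips.
Try a within the flange: a = T/(0.85 f'_c b_f) = 636.75/(0.85 × 3.5 × 35) = 6.115 in.
a = 6.115 > h_f = 4 in: the block extends into the web. Split into flange-overhang and web parts.
C_f = 0.85 f'_c (b_f − b_w) h_f = 0.85 × 3.5 × (35 − 14.9) × 4 = 239.2 kips.
Remaining web compression depth: a_w = (T − C_f)/(0.85 f'_c b_w) = (636.75 − 239.2)/(0.85 × 3.5 × 14.9) = 8.968 in.
M_n = C_f(d − h_f/2) + (T − C_f)(d − a_w/2) = 239.2 × (33.3 − 2) + 397.55 × (33.3 − 4.484) = 7487.0 + 11455.8 = 18942.8 kip·in.
M_n = 18942.8/12 = 1578.57 kip·ft.

M_n ≈ 1580 kip·ft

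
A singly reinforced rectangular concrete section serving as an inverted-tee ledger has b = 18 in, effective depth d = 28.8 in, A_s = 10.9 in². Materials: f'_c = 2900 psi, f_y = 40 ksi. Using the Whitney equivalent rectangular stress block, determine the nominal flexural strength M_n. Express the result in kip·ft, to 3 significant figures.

M_n ≈ 868 kip·ft

T = A_s f_y = 10.9 × 40 = 436 kips.
a = T/(0.85 f'_c b) = 436/(0.85 × 2.9 × 18) = 9.826 in.
M_n = T(d − a/2) = 436 × (28.8 − 4.913) = 10414.7 kip·in = 10414.7/12 = 867.89 kip·ft.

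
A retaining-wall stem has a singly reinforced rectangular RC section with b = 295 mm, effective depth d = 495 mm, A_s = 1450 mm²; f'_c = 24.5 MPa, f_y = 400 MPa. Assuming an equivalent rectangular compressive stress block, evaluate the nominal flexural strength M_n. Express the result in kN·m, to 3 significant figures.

M_n ≈ 260 kN·m

T = A_s f_y = 1450 × 400 = 580000 N = 580 kN.
From C = T: a = T/(0.85 f'_c b) = 580000/(0.85 × 24.5 × 295) = 94.41 mm.
M_n = T(d − a/2) = 580 kN × (495 − 47.205) mm = 259.72 kN·m.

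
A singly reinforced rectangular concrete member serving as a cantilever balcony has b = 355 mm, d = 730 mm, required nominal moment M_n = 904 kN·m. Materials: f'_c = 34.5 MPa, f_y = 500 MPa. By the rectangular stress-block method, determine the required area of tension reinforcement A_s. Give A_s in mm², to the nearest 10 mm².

A_s ≈ 2720 mm²

With M_n = 0.85 f'_c a b (d − a/2), solve the quadratic for a:
a = d − √(d² − 2M_n/(0.85 f'_c b)) = 730 − √(730² − 2 × 904×10⁶/(0.85 × 34.5 × 355)) = 130.64 mm.
A_s = 0.85 f'_c a b / f_y = 0.85 × 34.5 × 130.64 × 355 / 500 = 2720.0 mm².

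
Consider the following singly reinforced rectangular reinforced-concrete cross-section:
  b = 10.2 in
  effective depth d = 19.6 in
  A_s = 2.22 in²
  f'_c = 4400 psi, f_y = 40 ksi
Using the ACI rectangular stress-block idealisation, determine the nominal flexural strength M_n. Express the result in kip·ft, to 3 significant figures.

M_n ≈ 136 kip·ft

T = A_s f_y = 2.22 × 40 = 88.8 kips.
a = T/(0.85 f'_c b) = 88.8/(0.85 × 4.4 × 10.2) = 2.328 in.
M_n = T(d − a/2) = 88.8 × (19.6 − 1.164) = 1637.1 kip·in = 1637.1/12 = 136.43 kip·ft.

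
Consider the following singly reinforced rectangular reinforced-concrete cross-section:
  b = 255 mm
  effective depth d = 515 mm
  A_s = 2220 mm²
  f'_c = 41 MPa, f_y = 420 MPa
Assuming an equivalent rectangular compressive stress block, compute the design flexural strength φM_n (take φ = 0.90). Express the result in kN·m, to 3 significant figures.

φM_n ≈ 388 kN·m

T = A_s f_y = 2220 × 420 = 932400 N = 932.4 kN.
From C = T: a = T/(0.85 f'_c b) = 932400/(0.85 × 41 × 255) = 104.92 mm.
M_n = T(d − a/2) = 932.4 kN × (515 − 52.46) mm = 431.27 kN·m.
φM_n = 0.90 × 431.27 = 388.14 kN·m.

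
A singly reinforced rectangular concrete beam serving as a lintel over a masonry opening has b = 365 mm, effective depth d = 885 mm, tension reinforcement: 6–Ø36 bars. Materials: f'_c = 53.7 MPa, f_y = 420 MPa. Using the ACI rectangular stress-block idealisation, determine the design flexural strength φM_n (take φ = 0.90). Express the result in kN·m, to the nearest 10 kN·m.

φM_n ≈ 1870 kN·m

A_s = 6 × 1018 = 6108 mm².
T = A_s f_y = 6108 × 420 = 2565360 N = 2565.36 kN.
From C = T: a = T/(0.85 f'_c b) = 2565360/(0.85 × 53.7 × 365) = 153.98 mm.
M_n = T(d − a/2) = 2565.36 kN × (885 − 76.99) mm = 2072.84 kN·m.
φM_n = 0.90 × 2072.84 = 1865.56 kN·m.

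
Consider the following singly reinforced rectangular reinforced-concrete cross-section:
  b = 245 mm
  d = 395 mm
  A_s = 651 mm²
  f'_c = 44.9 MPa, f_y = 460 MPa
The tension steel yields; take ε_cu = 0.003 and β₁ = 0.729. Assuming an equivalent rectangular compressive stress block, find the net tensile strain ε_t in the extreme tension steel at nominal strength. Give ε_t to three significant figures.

ε_t ≈ 0.0240

a = A_s f_y/(0.85 f'_c b) = 32.03 mm.
β₁ = 0.729, so c = a/β₁ = 32.03/0.729 = 43.94 mm.
From the linear strain diagram with ε_cu = 0.003: ε_t = 0.003 (d − c)/c = 0.003 × (395 − 43.94)/43.94 = 0.0240.
Since ε_t ≥ 0.005, the section is tension-controlled.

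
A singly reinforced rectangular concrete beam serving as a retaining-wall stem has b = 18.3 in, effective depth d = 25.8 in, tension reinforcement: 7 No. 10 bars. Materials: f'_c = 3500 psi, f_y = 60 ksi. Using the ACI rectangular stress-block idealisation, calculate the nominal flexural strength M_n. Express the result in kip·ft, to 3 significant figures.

M_n ≈ 929 kip·ft

A_s = 7 × 1.27 = 8.89 in².
T = A_s f_y = 8.89 × 60 = 533.4 kips.
a = T/(0.85 f'_c b) = 533.4/(0.85 × 3.5 × 18.3) = 9.797 in.
M_n = T(d − a/2) = 533.4 × (25.8 − 4.8985) = 11148.9 kip·in = 11148.9/12 = 929.08 kip·ft.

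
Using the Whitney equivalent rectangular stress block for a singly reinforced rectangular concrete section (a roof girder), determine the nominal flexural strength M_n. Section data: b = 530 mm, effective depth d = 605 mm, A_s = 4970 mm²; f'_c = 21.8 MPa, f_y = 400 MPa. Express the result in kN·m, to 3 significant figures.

T = A_s f_y = 4970 × 400 = 1988000 N = 1988 kN.
From C = T: a = T/(0.85 f'_c b) = 1988000/(0.85 × 21.8 × 530) = 202.43 mm.
M_n = T(d − a/2) = 1988 kN × (605 − 101.215) mm = 1001.52 kN·m.

M_n ≈ 1000 kN·m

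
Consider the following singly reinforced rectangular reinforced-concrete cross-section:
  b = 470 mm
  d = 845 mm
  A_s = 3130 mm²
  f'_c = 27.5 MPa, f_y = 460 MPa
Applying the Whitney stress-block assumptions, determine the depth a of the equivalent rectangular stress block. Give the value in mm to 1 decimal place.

a ≈ 131.1 mm

T = A_s f_y = 3130 × 460 = 1439800 N = 1439.8 kN.
Setting C = 0.85 f'_c a b equal to T: a = 1439800/(0.85 × 27.5 × 470) = 131.1 mm.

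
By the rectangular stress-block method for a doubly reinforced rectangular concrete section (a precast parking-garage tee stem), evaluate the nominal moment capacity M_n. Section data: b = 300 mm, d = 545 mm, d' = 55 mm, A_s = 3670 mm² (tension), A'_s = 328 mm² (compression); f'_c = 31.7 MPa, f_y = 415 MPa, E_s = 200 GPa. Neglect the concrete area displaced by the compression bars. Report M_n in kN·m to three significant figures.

Assume both tension and compression steel yield.
Net tension couple steel: A_s − A'_s = 3342 mm².
a = (A_s − A'_s) f_y / (0.85 f'_c b) = 1386930/(0.85 × 31.7 × 300) = 171.58 mm.
c = a/β₁ = 171.58/0.824 = 208.23 mm; ε'_s = 0.003(c − d')/c = 0.0022 ≥ f_y/E_s = 0.0021, so compression steel does yield.
M_n = (A_s − A'_s) f_y (d − a/2) + A'_s f_y (d − d') = [1386930 × (545 − 85.79) + 136120 × (545 − 55)] × 10⁻⁶ = 636.89 + 66.70 = 703.59 kN·m.

M_n ≈ 704 kN·m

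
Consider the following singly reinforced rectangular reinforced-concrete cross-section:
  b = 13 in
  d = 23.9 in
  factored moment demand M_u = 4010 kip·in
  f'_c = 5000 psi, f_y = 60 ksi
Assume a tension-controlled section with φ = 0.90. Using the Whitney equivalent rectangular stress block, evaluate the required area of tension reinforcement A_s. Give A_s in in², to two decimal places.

M_n = M_u/φ = 4010/0.90 = 4455.56 kip·in.
From M_n = 0.85 f'_c a b (d − a/2):
a = d − √(d² − 2M_n/(0.85 f'_c b)) = 23.9 − √(23.9² − 2 × 4455.56/(0.85 × 5 × 13)) = 3.653 in.
A_s = 0.85 f'_c a b / f_y = 0.85 × 5 × 3.653 × 13 / 60 = 3.364 in².

A_s ≈ 3.36 in²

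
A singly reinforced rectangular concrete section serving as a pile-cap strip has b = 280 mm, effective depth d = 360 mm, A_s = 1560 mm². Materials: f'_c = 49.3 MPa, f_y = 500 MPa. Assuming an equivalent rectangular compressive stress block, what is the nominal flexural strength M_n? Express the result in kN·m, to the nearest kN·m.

M_n ≈ 255 kN·m

T = A_s f_y = 1560 × 500 = 780000 N = 780 kN.
From C = T: a = T/(0.85 f'_c b) = 780000/(0.85 × 49.3 × 280) = 66.48 mm.
M_n = T(d − a/2) = 780 kN × (360 − 33.24) mm = 254.87 kN·m.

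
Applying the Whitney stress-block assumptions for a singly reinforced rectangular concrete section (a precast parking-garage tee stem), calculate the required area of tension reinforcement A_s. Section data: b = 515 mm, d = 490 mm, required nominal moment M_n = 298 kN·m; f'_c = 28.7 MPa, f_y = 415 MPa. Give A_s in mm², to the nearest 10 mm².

With M_n = 0.85 f'_c a b (d − a/2), solve the quadratic for a:
a = d − √(d² − 2M_n/(0.85 f'_c b)) = 490 − √(490² − 2 × 298×10⁶/(0.85 × 28.7 × 515)) = 51.07 mm.
A_s = 0.85 f'_c a b / f_y = 0.85 × 28.7 × 51.07 × 515 / 415 = 1546.1 mm².

A_s ≈ 1550 mm²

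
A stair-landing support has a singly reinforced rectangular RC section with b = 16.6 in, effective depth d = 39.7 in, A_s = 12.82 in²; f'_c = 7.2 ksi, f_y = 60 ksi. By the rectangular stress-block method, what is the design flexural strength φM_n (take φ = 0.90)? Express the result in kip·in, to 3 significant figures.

φM_n ≈ 24900 kip·in

T = A_s f_y = 12.82 × 60 = 769.2 kips.
a = T/(0.85 f'_c b) = 769.2/(0.85 × 7.2 × 16.6) = 7.571 in.
M_n = T(d − a/2) = 769.2 × (39.7 − 3.7855) = 27625.4 kip·in.
φM_n = 0.90 × 27625.4 = 24862.9 kip·in.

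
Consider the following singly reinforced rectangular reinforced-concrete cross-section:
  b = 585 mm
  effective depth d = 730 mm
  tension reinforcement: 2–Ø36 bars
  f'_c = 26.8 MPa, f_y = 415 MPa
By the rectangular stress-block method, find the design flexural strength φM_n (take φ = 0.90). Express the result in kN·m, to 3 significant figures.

φM_n ≈ 531 kN·m

A_s = 2 × 1018 = 2036 mm².
T = A_s f_y = 2036 × 415 = 844940 N = 844.94 kN.
From C = T: a = T/(0.85 f'_c b) = 844940/(0.85 × 26.8 × 585) = 63.40 mm.
M_n = T(d − a/2) = 844.94 kN × (730 − 31.7) mm = 590.02 kN·m.
φM_n = 0.90 × 590.02 = 531.02 kN·m.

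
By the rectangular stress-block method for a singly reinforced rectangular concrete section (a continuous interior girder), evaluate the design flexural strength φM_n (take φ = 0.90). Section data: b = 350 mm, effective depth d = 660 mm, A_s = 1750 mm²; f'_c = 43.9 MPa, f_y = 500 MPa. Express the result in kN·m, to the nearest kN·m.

φM_n ≈ 493 kN·m

T = A_s f_y = 1750 × 500 = 875000 N = 875 kN.
From C = T: a = T/(0.85 f'_c b) = 875000/(0.85 × 43.9 × 350) = 67.00 mm.
M_n = T(d − a/2) = 875 kN × (660 − 33.5) mm = 548.19 kN·m.
φM_n = 0.90 × 548.19 = 493.37 kN·m.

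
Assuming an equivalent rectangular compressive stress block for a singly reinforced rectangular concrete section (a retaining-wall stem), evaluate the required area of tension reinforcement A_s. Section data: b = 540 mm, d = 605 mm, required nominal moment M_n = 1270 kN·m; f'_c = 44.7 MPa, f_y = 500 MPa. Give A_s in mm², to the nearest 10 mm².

A_s ≈ 4630 mm²

With M_n = 0.85 f'_c a b (d − a/2), solve the quadratic for a:
a = d − √(d² − 2M_n/(0.85 f'_c b)) = 605 − √(605² − 2 × 1270×10⁶/(0.85 × 44.7 × 540)) = 112.83 mm.
A_s = 0.85 f'_c a b / f_y = 0.85 × 44.7 × 112.83 × 540 / 500 = 4629.9 mm².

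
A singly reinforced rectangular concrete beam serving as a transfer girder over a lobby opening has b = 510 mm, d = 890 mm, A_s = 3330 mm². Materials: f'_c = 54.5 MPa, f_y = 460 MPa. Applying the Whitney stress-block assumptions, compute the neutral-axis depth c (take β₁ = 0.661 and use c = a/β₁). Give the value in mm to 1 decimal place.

c ≈ 98.1 mm

T = A_s f_y = 3330 × 460 = 1531800 N = 1531.8 kN.
Setting C = 0.85 f'_c a b equal to T: a = 1531800/(0.85 × 54.5 × 510) = 64.836 mm.
With β₁ = 0.661, c = a/β₁ = 64.836/0.661 = 98.1 mm.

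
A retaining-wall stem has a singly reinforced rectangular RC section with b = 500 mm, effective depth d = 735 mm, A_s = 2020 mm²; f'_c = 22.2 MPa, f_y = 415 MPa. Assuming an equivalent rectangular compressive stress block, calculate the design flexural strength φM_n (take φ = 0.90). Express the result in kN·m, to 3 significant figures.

φM_n ≈ 521 kN·m

T = A_s f_y = 2020 × 415 = 838300 N = 838.3 kN.
From C = T: a = T/(0.85 f'_c b) = 838300/(0.85 × 22.2 × 500) = 88.85 mm.
M_n = T(d − a/2) = 838.3 kN × (735 − 44.425) mm = 578.91 kN·m.
φM_n = 0.90 × 578.91 = 521.02 kN·m.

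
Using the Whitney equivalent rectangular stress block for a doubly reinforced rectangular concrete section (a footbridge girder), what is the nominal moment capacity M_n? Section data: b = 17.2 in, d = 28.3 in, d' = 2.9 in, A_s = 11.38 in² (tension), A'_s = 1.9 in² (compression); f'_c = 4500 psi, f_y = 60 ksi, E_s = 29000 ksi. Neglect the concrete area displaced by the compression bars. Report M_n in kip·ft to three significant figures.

M_n ≈ 1380 kip·ft

Assume both steels yield.
a = (A_s − A'_s) f_y/(0.85 f'_c b) = (11.38 − 1.9) × 60/(0.85 × 4.5 × 17.2) = 8.646 in.
c = a/β₁ = 8.646/0.825 = 10.480 in; ε'_s = 0.003(c − d')/c = 0.0022 ≥ ε_y = 0.0021, so the compression steel yields.
M_n = (A_s − A'_s) f_y (d − a/2) + A'_s f_y (d − d') = 568.8 × (28.3 − 4.323) + 114 × (28.3 − 2.9) = 13638.1 + 2895.6 = 16533.7 kip·in = 16533.7/12 = 1377.81 kip·ft.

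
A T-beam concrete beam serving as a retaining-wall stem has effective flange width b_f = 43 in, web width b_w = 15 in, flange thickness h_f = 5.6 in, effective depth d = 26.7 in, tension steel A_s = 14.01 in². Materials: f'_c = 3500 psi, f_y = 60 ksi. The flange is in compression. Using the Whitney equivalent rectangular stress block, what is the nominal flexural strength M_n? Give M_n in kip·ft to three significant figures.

M_n ≈ 1630 kip·ft

Tension: T = A_s f_y = 14.01 × 60 = 840.6 kips.
Try a within the flange: a = T/(0.85 f'_c b_f) = 840.6/(0.85 × 3.5 × 43) = 6.571 in.
a = 6.571 > h_f = 5.6 in: the block extends into the web. Split into flange-overhang and web parts.
C_f = 0.85 f'_c (b_f − b_w) h_f = 0.85 × 3.5 × (43 − 15) × 5.6 = 466.5 kips.
Remaining web compression depth: a_w = (T − C_f)/(0.85 f'_c b_w) = (840.6 − 466.5)/(0.85 × 3.5 × 15) = 8.383 in.
M_n = C_f(d − h_f/2) + (T − C_f)(d − a_w/2) = 466.5 × (26.7 − 2.8) + 374.1 × (26.7 − 4.1915) = 11149.4 + 8420.4 = 19569.8 kip·in.
M_n = 19569.8/12 = 1630.82 kip·ft.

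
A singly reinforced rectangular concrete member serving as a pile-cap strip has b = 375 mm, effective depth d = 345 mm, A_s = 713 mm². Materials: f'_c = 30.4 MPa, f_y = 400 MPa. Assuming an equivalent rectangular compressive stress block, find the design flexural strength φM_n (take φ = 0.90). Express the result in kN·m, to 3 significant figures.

φM_n ≈ 84.8 kN·m

T = A_s f_y = 713 × 400 = 285200 N = 285.2 kN.
From C = T: a = T/(0.85 f'_c b) = 285200/(0.85 × 30.4 × 375) = 29.43 mm.
M_n = T(d − a/2) = 285.2 kN × (345 − 14.715) mm = 94.20 kN·m.
φM_n = 0.90 × 94.20 = 84.78 kN·m.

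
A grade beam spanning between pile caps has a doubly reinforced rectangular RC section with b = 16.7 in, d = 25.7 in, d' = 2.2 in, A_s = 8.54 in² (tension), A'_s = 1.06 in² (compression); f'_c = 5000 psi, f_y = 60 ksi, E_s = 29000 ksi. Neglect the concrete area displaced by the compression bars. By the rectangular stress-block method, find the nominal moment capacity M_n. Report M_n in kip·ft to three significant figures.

M_n ≈ 967 kip·ft

Assume both steels yield.
a = (A_s − A'_s) f_y/(0.85 f'_c b) = (8.54 − 1.06) × 60/(0.85 × 5 × 16.7) = 6.323 in.
c = a/β₁ = 6.323/0.8 = 7.904 in; ε'_s = 0.003(c − d')/c = 0.0022 ≥ ε_y = 0.0021, so the compression steel yields.
M_n = (A_s − A'_s) f_y (d − a/2) + A'_s f_y (d − d') = 448.8 × (25.7 − 3.1615) + 63.6 × (25.7 − 2.2) = 10115.3 + 1494.6 = 11609.9 kip·in = 11609.9/12 = 967.49 kip·ft.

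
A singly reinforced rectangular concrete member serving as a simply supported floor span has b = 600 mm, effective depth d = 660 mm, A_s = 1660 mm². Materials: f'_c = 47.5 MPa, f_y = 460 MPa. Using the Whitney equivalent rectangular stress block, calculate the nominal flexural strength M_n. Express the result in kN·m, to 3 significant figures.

M_n ≈ 492 kN·m

T = A_s f_y = 1660 × 460 = 763600 N = 763.6 kN.
From C = T: a = T/(0.85 f'_c b) = 763600/(0.85 × 47.5 × 600) = 31.52 mm.
M_n = T(d − a/2) = 763.6 kN × (660 − 15.76) mm = 491.94 kN·m.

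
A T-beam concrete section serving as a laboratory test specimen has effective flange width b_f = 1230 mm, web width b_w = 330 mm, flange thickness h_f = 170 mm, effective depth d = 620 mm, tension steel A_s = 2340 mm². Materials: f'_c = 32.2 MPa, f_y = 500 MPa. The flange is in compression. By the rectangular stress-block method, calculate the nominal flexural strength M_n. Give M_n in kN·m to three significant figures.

M_n ≈ 705 kN·m

Tension: T = A_s f_y = 2340 × 500 = 1170000 N.
Try a within the flange: a = T/(0.85 f'_c b_f) = 1170000/(0.85 × 32.2 × 1230) = 34.75 mm.
Since a = 34.75 ≤ h_f = 170 mm, the stress block lies entirely in the flange; analyse as a rectangular beam of width b_f.
M_n = T(d − a/2) = 1170000 × (620 − 17.375) = 705.07 × 10⁶ N·mm.
M_n = 705.07 kN·m.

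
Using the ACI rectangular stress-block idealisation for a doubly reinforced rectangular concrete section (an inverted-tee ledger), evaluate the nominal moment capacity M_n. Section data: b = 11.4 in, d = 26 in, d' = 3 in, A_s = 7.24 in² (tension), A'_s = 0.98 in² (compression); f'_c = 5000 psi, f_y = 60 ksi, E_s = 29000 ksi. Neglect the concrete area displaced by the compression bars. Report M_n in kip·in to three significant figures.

Assume both steels yield.
a = (A_s − A'_s) f_y/(0.85 f'_c b) = (7.24 − 0.98) × 60/(0.85 × 5 × 11.4) = 7.752 in.
c = a/β₁ = 7.752/0.8 = 9.690 in; ε'_s = 0.003(c − d')/c = 0.0021 ≥ ε_y = 0.0021, so the compression steel yields.
M_n = (A_s − A'_s) f_y (d − a/2) + A'_s f_y (d − d') = 375.6 × (26 − 3.876) + 58.8 × (26 − 3) = 8309.8 + 1352.4 = 9662.2 kip·in.

M_n ≈ 9660 kip·in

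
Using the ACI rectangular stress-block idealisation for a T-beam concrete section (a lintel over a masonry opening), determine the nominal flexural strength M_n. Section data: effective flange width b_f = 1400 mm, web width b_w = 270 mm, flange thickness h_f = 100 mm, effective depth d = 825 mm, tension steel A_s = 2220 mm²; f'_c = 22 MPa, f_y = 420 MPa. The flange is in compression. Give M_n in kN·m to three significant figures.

Tension: T = A_s f_y = 2220 × 420 = 932400 N.
Try a within the flange: a = T/(0.85 f'_c b_f) = 932400/(0.85 × 22 × 1400) = 35.61 mm.
Since a = 35.61 ≤ h_f = 100 mm, the stress block lies entirely in the flange; analyse as a rectangular beam of width b_f.
M_n = T(d − a/2) = 932400 × (825 − 17.805) = 752.63 × 10⁶ N·mm.
M_n = 752.63 kN·m.

M_n ≈ 753 kN·m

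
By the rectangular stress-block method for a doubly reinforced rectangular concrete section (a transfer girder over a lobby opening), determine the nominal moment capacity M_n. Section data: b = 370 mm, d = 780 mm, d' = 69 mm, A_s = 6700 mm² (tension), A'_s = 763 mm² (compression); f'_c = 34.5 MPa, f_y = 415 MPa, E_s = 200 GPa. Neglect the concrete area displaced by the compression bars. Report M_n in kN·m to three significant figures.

Assume both tension and compression steel yield.
Net tension couple steel: A_s − A'_s = 5937 mm².
a = (A_s − A'_s) f_y / (0.85 f'_c b) = 2463855/(0.85 × 34.5 × 370) = 227.08 mm.
c = a/β₁ = 227.08/0.804 = 282.44 mm; ε'_s = 0.003(c − d')/c = 0.0023 ≥ f_y/E_s = 0.0021, so compression steel does yield.
M_n = (A_s − A'_s) f_y (d − a/2) + A'_s f_y (d − d') = [2463855 × (780 − 113.54) + 316645 × (780 − 69)] × 10⁻⁶ = 1642.06 + 225.13 = 1867.19 kN·m.

M_n ≈ 1870 kN·m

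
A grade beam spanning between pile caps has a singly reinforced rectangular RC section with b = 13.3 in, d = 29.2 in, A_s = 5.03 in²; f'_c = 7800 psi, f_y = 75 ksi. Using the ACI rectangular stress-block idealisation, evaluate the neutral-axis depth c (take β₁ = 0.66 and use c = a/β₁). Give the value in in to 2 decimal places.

T = A_s f_y = 5.03 × 75 = 377.25 kips.
a = T/(0.85 f'_c b) = 377.25/(0.85 × 7.8 × 13.3) = 4.2782 in.
With β₁ = 0.66, c = a/β₁ = 4.2782/0.66 = 6.48 in.

c ≈ 6.48 in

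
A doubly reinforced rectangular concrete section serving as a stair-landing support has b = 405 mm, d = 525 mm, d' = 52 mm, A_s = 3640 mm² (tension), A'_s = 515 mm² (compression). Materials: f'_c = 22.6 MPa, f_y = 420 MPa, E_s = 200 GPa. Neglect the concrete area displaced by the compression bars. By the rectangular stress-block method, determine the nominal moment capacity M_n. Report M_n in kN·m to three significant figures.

M_n ≈ 681 kN·m

Assume both tension and compression steel yield.
Net tension couple steel: A_s − A'_s = 3125 mm².
a = (A_s − A'_s) f_y / (0.85 f'_c b) = 1312500/(0.85 × 22.6 × 405) = 168.70 mm.
c = a/β₁ = 168.70/0.85 = 198.47 mm; ε'_s = 0.003(c − d')/c = 0.0022 ≥ f_y/E_s = 0.0021, so compression steel does yield.
M_n = (A_s − A'_s) f_y (d − a/2) + A'_s f_y (d − d') = [1312500 × (525 − 84.35) + 216300 × (525 − 52)] × 10⁻⁶ = 578.35 + 102.31 = 680.66 kN·m.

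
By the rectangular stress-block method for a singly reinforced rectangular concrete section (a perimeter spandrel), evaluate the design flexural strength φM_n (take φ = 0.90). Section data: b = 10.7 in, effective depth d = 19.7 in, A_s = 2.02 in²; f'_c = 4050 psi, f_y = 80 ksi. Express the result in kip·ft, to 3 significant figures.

φM_n ≈ 212 kip·ft

T = A_s f_y = 2.02 × 80 = 161.6 kips.
a = T/(0.85 f'_c b) = 161.6/(0.85 × 4.05 × 10.7) = 4.387 in.
M_n = T(d − a/2) = 161.6 × (19.7 − 2.1935) = 2829.1 kip·in = 2829.1/12 = 235.76 kip·ft.
φM_n = 0.90 × 235.76 = 212.18 kip·ft.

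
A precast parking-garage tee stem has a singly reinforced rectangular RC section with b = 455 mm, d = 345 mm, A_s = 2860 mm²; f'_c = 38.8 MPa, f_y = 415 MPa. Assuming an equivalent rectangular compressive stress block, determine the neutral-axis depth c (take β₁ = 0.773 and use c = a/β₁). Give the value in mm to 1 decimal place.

T = A_s f_y = 2860 × 415 = 1186900 N = 1186.9 kN.
Setting C = 0.85 f'_c a b equal to T: a = 1186900/(0.85 × 38.8 × 455) = 79.096 mm.
With β₁ = 0.773, c = a/β₁ = 79.096/0.773 = 102.3 mm.

c ≈ 102.3 mm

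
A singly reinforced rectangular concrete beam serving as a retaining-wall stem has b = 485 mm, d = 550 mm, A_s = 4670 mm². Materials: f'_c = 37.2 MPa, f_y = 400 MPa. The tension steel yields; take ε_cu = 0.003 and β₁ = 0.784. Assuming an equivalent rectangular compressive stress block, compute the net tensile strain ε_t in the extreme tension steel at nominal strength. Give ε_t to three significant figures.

a = A_s f_y/(0.85 f'_c b) = 121.81 mm.
β₁ = 0.784, so c = a/β₁ = 121.81/0.784 = 155.37 mm.
From the linear strain diagram with ε_cu = 0.003: ε_t = 0.003 (d − c)/c = 0.003 × (550 − 155.37)/155.37 = 0.00762.
Since ε_t ≥ 0.005, the section is tension-controlled.

ε_t ≈ 0.00762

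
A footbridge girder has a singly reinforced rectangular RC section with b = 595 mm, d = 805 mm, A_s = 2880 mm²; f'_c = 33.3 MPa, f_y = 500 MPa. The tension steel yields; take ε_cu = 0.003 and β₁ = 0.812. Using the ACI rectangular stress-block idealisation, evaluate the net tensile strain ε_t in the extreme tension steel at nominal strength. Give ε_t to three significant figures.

ε_t ≈ 0.0199

a = A_s f_y/(0.85 f'_c b) = 85.50 mm.
β₁ = 0.812, so c = a/β₁ = 85.50/0.812 = 105.30 mm.
From the linear strain diagram with ε_cu = 0.003: ε_t = 0.003 (d − c)/c = 0.003 × (805 − 105.30)/105.30 = 0.0199.
Since ε_t ≥ 0.005, the section is tension-controlled.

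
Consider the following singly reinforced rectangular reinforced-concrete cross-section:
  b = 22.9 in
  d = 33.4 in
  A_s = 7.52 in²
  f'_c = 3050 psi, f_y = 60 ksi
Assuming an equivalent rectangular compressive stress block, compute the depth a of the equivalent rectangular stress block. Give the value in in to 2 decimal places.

T = A_s f_y = 7.52 × 60 = 451.2 kips.
a = T/(0.85 f'_c b) = 451.2/(0.85 × 3.05 × 22.9) = 7.60 in.

a ≈ 7.60 in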